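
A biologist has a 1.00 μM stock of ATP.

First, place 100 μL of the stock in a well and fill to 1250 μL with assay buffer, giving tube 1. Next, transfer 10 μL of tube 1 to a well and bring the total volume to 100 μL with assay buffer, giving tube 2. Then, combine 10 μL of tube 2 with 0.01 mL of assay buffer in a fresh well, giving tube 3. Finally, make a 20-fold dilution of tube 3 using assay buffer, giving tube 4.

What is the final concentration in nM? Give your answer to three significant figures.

0.200 nM

Step 1: 100 μL brought to 1250 μL → factor 1250/100 = 12.5
Step 2: 10 μL brought to 100 μL → factor 100/10 = 10
Step 3: 10 μL + 0.01 mL = 20 μL total → factor 20/10 = 2
Step 4: 20-fold → factor 20
Overall dilution factor = 12.5 × 10 × 2 × 20 = 5000
Final = 1.00 μM / 5000 = 0.0002000 μM = 0.200 nM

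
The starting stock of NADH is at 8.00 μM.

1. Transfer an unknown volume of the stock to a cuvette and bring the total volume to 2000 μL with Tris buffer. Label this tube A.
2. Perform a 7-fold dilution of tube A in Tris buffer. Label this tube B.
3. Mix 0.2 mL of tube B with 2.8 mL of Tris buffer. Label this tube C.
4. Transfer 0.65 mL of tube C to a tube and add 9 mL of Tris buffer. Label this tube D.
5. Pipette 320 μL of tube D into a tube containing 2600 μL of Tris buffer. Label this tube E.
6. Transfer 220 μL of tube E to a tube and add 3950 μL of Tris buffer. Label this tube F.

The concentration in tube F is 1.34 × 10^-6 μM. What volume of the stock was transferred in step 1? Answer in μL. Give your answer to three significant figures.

90.3 μL

Step 1: v brought to 2000 μL → factor = 2000 μL/v
Step 2: 7-fold → factor 7
Step 3: 0.2 mL + 2.8 mL = 3 mL total → factor 3/0.2 = 15
Step 4: 0.65 mL + 9 mL = 9.65 mL total → factor 9.65/0.65 = 14.846
Step 5: 320 μL + 2600 μL = 2920 μL total → factor 2920/320 = 9.125
Step 6: 220 μL + 3950 μL = 4170 μL total → factor 4170/220 = 18.955
Product of known-step factors = 2.6962 × 10^5
Overall factor = 8.00 μM / (1.34 × 10^-6 μM) = 5.9701 × 10^6
Step-1 factor = 5.9701 × 10^6 / 2.6962 × 10^5 = 22.143
v = 2000 μL / 22.143 = 90.3 μL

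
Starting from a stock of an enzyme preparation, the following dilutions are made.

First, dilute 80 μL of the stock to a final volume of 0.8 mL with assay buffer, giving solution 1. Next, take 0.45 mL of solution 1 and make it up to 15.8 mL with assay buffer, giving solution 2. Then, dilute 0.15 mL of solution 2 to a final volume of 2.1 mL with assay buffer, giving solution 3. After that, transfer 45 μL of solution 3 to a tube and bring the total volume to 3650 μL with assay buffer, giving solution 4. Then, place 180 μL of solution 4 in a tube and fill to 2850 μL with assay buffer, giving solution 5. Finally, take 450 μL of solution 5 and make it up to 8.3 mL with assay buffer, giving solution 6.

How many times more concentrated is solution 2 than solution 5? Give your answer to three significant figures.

Step 1: 80 μL brought to 0.8 mL → factor 800/80 = 10
Step 2: 0.45 mL brought to 15.8 mL → factor 15.8/0.45 = 35.111
Step 3: 0.15 mL brought to 2.1 mL → factor 2.1/0.15 = 14
Step 4: 45 μL brought to 3650 μL → factor 3650/45 = 81.111
Step 5: 180 μL brought to 2850 μL → factor 2850/180 = 15.833
Dilution factor to solution 2 = 351.11; to solution 5 = 6.3128 × 10^6
[solution 2]/[solution 5] = (factor to solution 5)/(factor to solution 2) = 6.3128 × 10^6/351.11 = 1.80 × 10^4

1.80 × 10^4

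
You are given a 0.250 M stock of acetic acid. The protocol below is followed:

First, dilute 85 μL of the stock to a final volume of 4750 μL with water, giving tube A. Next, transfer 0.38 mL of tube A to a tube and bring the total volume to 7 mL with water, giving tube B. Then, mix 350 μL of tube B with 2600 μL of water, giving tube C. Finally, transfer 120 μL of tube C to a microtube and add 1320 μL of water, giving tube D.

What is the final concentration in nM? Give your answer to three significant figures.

Step 1: 85 μL brought to 4750 μL → factor 4750/85 = 55.882
Step 2: 0.38 mL brought to 7 mL → factor 7/0.38 = 18.421
Step 3: 350 μL + 2600 μL = 2950 μL total → factor 2950/350 = 8.4286
Step 4: 120 μL + 1320 μL = 1440 μL total → factor 1440/120 = 12
Overall dilution factor = 55.882 × 18.421 × 8.4286 × 12 = 1.0412 × 10^5
Final = 0.250 M / 1.0412 × 10^5 = 2.401 × 10^-6 M = 2.40 × 10^3 nM

2.40 × 10^3 nM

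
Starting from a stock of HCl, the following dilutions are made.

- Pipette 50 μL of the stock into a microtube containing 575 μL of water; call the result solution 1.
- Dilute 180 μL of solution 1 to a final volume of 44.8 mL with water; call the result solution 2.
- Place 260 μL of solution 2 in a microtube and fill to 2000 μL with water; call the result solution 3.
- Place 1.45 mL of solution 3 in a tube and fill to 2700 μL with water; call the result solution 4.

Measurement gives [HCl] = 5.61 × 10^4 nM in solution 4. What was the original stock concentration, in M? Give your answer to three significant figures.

Step 1: 50 μL + 575 μL = 625 μL total → factor 625/50 = 12.5
Step 2: 180 μL brought to 44.8 mL → factor 44800/180 = 248.89
Step 3: 260 μL brought to 2000 μL → factor 2000/260 = 7.6923
Step 4: 1.45 mL brought to 2700 μL → factor 2.7/1.45 = 1.8621
Overall dilution factor = 12.5 × 248.89 × 7.6923 × 1.8621 = 44562
Stock = 5.61 × 10^4 nM × 44562 = 2.500 × 10^9 nM = 2.50 M

2.50 M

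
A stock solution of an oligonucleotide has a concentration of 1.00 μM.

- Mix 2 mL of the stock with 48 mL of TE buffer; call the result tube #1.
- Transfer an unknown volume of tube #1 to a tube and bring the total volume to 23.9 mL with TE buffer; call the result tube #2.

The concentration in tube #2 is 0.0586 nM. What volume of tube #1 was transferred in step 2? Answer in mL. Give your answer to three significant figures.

0.0350 mL

Step 1: 2 mL + 48 mL = 50 mL total → factor 50/2 = 25
Step 2: v brought to 23.9 mL → factor = 23.9 mL/v
Product of known-step factors = 25
Overall factor = 1.00 μM / (0.0586 nM) = 17065
Step-2 factor = 17065 / 25 = 682.59
v = 23.9 mL / 682.59 = 0.0350 mL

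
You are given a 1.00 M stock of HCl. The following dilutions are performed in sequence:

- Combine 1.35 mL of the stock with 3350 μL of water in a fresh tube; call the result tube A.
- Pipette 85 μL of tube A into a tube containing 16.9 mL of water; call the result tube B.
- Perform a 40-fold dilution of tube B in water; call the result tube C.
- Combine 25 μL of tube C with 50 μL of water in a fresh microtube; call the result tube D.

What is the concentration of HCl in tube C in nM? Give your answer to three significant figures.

Step 1: 1.35 mL + 3350 μL = 4.7 mL total → factor 4.7/1.35 = 3.4815
Step 2: 85 μL + 16.9 mL = 16985 μL total → factor 16985/85 = 199.82
Step 3: 40-fold → factor 40
Dilution factor through tube C = 3.4815 × 199.82 × 40 = 27827
[tube C] = 1.00 M / 27827 = 3.594 × 10^-5 M = 3.59 × 10^4 nM

3.59 × 10^4 nM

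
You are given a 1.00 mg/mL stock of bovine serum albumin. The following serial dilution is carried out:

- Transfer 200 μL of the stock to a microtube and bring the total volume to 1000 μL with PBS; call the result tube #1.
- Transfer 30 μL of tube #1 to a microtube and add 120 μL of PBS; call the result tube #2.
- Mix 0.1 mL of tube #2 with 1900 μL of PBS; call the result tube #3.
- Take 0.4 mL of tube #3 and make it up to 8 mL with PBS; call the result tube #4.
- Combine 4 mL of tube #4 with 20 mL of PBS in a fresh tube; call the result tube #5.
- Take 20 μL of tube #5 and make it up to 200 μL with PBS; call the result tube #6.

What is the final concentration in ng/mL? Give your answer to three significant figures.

Step 1: 200 μL brought to 1000 μL → factor 1000/200 = 5
Step 2: 30 μL + 120 μL = 150 μL total → factor 150/30 = 5
Step 3: 0.1 mL + 1900 μL = 2 mL total → factor 2/0.1 = 20
Step 4: 0.4 mL brought to 8 mL → factor 8/0.4 = 20
Step 5: 4 mL + 20 mL = 24 mL total → factor 24/4 = 6
Step 6: 20 μL brought to 200 μL → factor 200/20 = 10
Overall dilution factor = 5 × 5 × 20 × 20 × 6 × 10 = 6 × 10^5
Final = 1.00 mg/mL / 6 × 10^5 = 1.667 × 10^-6 mg/mL = 1.67 ng/mL

1.67 ng/mL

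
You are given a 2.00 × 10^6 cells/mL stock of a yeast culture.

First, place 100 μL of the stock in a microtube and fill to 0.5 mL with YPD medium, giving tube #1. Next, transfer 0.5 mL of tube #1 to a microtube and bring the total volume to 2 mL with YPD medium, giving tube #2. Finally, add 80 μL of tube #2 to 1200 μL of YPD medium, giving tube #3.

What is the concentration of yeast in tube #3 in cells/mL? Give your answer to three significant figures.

6.25 × 10^3 cells/mL

Step 1: 100 μL brought to 0.5 mL → factor 500/100 = 5
Step 2: 0.5 mL brought to 2 mL → factor 2/0.5 = 4
Step 3: 80 μL + 1200 μL = 1280 μL total → factor 1280/80 = 16
Overall dilution factor = 5 × 4 × 16 = 320
Final = 2.00 × 10^6 cells/mL / 320 = 6.25 × 10^3 cells/mL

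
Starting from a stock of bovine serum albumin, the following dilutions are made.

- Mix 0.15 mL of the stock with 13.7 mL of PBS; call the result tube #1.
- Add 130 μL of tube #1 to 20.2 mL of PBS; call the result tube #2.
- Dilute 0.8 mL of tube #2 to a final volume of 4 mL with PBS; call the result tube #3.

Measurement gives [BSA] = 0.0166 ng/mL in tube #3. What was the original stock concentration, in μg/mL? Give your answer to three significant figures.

Step 1: 0.15 mL + 13.7 mL = 13.85 mL total → factor 13.85/0.15 = 92.333
Step 2: 130 μL + 20.2 mL = 20330 μL total → factor 20330/130 = 156.38
Step 3: 0.8 mL brought to 4 mL → factor 4/0.8 = 5
Overall dilution factor = 92.333 × 156.38 × 5 = 72198
Stock = 0.0166 ng/mL × 72198 = 1198 ng/mL = 1.20 μg/mL

1.20 μg/mL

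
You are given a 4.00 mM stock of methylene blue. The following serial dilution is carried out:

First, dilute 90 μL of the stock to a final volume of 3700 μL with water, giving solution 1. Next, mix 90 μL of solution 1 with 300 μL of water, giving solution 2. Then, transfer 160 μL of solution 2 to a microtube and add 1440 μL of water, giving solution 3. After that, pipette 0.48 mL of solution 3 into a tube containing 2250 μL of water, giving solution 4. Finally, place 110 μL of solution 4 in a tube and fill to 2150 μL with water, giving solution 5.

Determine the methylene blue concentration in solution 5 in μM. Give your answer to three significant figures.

Step 1: 90 μL brought to 3700 μL → factor 3700/90 = 41.111
Step 2: 90 μL + 300 μL = 390 μL total → factor 390/90 = 4.3333
Step 3: 160 μL + 1440 μL = 1600 μL total → factor 1600/160 = 10
Step 4: 0.48 mL + 2250 μL = 2.73 mL total → factor 2.73/0.48 = 5.6875
Step 5: 110 μL brought to 2150 μL → factor 2150/110 = 19.545
Overall dilution factor = 41.111 × 4.3333 × 10 × 5.6875 × 19.545 = 1.9804 × 10^5
Final = 4.00 mM / 1.9804 × 10^5 = 2.020 × 10^-5 mM = 0.0202 μM

0.0202 μM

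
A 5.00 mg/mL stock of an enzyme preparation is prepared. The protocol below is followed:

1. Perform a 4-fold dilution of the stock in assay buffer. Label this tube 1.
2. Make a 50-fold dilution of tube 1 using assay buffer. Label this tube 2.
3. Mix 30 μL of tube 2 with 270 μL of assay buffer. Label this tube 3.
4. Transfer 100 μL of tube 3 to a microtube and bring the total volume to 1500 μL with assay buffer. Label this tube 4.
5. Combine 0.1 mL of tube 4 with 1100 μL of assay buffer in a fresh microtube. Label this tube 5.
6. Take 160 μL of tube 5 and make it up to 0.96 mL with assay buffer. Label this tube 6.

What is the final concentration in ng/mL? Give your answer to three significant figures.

2.31 ng/mL

Step 1: 4-fold → factor 4
Step 2: 50-fold → factor 50
Step 3: 30 μL + 270 μL = 300 μL total → factor 300/30 = 10
Step 4: 100 μL brought to 1500 μL → factor 1500/100 = 15
Step 5: 0.1 mL + 1100 μL = 1.2 mL total → factor 1.2/0.1 = 12
Step 6: 160 μL brought to 0.96 mL → factor 960/160 = 6
Overall dilution factor = 4 × 50 × 10 × 15 × 12 × 6 = 2.16 × 10^6
Final = 5.00 mg/mL / 2.16 × 10^6 = 2.315 × 10^-6 mg/mL = 2.31 ng/mL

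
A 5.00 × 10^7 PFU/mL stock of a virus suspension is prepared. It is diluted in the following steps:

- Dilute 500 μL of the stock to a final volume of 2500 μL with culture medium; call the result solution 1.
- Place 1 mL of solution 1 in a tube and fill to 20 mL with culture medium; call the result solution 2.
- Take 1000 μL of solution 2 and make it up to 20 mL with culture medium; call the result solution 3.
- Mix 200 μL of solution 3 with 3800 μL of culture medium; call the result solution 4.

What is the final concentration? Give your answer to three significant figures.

Step 1: 500 μL brought to 2500 μL → factor 2500/500 = 5
Step 2: 1 mL brought to 20 mL → factor 20/1 = 20
Step 3: 1000 μL brought to 20 mL → factor 20000/1000 = 20
Step 4: 200 μL + 3800 μL = 4000 μL total → factor 4000/200 = 20
Overall dilution factor = 5 × 20 × 20 × 20 = 40000
Final = 5.00 × 10^7 PFU/mL / 40000 = 1.25 × 10^3 PFU/mL

1.25 × 10^3 PFU/mL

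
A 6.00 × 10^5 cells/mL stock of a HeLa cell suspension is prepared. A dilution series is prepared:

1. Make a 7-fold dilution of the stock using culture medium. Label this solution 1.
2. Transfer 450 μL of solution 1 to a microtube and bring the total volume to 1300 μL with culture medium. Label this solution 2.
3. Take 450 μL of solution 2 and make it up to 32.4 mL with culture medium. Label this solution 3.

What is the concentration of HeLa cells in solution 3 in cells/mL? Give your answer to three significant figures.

Step 1: 7-fold → factor 7
Step 2: 450 μL brought to 1300 μL → factor 1300/450 = 2.8889
Step 3: 450 μL brought to 32.4 mL → factor 32400/450 = 72
Overall dilution factor = 7 × 2.8889 × 72 = 1456
Final = 6.00 × 10^5 cells/mL / 1456 = 412 cells/mL

412 cells/mL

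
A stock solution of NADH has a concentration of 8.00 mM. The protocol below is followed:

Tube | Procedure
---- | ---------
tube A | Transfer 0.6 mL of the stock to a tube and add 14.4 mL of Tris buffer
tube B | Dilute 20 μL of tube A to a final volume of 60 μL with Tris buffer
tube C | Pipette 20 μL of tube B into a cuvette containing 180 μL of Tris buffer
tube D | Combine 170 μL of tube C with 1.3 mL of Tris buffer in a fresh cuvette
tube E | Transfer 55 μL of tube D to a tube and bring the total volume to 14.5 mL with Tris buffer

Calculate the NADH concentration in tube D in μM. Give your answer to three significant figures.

1.23 μM

Step 1: 0.6 mL + 14.4 mL = 15 mL total → factor 15/0.6 = 25
Step 2: 20 μL brought to 60 μL → factor 60/20 = 3
Step 3: 20 μL + 180 μL = 200 μL total → factor 200/20 = 10
Step 4: 170 μL + 1.3 mL = 1470 μL total → factor 1470/170 = 8.6471
Dilution factor through tube D = 25 × 3 × 10 × 8.6471 = 6485.3
[tube D] = 8.00 mM / 6485.3 = 0.001234 mM = 1.23 μM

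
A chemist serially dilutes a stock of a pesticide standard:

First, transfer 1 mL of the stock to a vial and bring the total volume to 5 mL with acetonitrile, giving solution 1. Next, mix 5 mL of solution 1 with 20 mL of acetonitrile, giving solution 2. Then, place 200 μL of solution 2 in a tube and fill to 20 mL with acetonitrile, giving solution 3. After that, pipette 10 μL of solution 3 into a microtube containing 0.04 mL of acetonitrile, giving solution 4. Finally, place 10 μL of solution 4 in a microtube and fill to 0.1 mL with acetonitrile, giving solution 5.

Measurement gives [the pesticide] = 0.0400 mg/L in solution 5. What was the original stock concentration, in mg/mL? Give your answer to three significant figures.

Step 1: 1 mL brought to 5 mL → factor 5/1 = 5
Step 2: 5 mL + 20 mL = 25 mL total → factor 25/5 = 5
Step 3: 200 μL brought to 20 mL → factor 20000/200 = 100
Step 4: 10 μL + 0.04 mL = 50 μL total → factor 50/10 = 5
Step 5: 10 μL brought to 0.1 mL → factor 100/10 = 10
Overall dilution factor = 5 × 5 × 100 × 5 × 10 = 1.25 × 10^5
Stock = 0.0400 mg/L × 1.25 × 10^5 = 5000 mg/L = 5.00 mg/mL

5.00 mg/mL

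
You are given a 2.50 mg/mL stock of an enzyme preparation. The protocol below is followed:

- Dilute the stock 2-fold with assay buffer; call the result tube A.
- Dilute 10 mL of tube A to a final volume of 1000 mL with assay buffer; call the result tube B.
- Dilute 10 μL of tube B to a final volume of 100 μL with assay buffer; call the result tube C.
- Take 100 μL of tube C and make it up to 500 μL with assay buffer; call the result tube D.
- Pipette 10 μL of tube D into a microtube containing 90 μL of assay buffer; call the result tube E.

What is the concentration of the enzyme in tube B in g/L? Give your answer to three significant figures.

Step 1: 2-fold → factor 2
Step 2: 10 mL brought to 1000 mL → factor 1000/10 = 100
Dilution factor through tube B = 2 × 100 = 200
[tube B] = 2.50 mg/mL / 200 = 0.01250 mg/mL = 0.0125 g/L

0.0125 g/L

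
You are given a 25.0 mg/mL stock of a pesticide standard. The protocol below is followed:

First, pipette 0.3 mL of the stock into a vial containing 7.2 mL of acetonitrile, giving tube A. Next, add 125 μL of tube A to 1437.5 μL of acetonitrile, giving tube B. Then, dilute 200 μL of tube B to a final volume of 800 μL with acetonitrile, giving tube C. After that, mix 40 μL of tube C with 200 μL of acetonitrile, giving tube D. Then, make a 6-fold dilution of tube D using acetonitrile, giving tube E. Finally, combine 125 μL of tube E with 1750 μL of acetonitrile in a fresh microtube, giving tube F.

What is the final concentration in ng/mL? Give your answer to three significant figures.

Step 1: 0.3 mL + 7.2 mL = 7.5 mL total → factor 7.5/0.3 = 25
Step 2: 125 μL + 1437.5 μL = 1562.5 μL total → factor 1562.5/125 = 12.5
Step 3: 200 μL brought to 800 μL → factor 800/200 = 4
Step 4: 40 μL + 200 μL = 240 μL total → factor 240/40 = 6
Step 5: 6-fold → factor 6
Step 6: 125 μL + 1750 μL = 1875 μL total → factor 1875/125 = 15
Overall dilution factor = 25 × 12.5 × 4 × 6 × 6 × 15 = 6.75 × 10^5
Final = 25.0 mg/mL / 6.75 × 10^5 = 3.704 × 10^-5 mg/mL = 37.0 ng/mL

37.0 ng/mL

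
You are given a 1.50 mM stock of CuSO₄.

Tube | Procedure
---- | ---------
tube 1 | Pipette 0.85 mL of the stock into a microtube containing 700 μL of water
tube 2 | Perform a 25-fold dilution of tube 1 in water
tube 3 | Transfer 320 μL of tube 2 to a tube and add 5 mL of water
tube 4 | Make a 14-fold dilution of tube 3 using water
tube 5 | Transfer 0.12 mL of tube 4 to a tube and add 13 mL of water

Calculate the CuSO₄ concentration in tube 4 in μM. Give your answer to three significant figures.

Step 1: 0.85 mL + 700 μL = 1.55 mL total → factor 1.55/0.85 = 1.8235
Step 2: 25-fold → factor 25
Step 3: 320 μL + 5 mL = 5320 μL total → factor 5320/320 = 16.625
Step 4: 14-fold → factor 14
Dilution factor through tube 4 = 1.8235 × 25 × 16.625 × 14 = 10611
[tube 4] = 1.50 mM / 10611 = 0.0001414 mM = 0.141 μM

0.141 μM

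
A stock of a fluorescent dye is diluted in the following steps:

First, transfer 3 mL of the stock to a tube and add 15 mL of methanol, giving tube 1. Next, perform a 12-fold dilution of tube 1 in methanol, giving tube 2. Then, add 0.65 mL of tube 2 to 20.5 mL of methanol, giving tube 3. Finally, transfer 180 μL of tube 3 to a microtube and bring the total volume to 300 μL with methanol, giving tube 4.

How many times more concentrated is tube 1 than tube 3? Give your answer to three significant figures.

390

Step 1: 3 mL + 15 mL = 18 mL total → factor 18/3 = 6
Step 2: 12-fold → factor 12
Step 3: 0.65 mL + 20.5 mL = 21.15 mL total → factor 21.15/0.65 = 32.538
Dilution factor to tube 1 = 6; to tube 3 = 2342.8
[tube 1]/[tube 3] = (factor to tube 3)/(factor to tube 1) = 2342.8/6 = 390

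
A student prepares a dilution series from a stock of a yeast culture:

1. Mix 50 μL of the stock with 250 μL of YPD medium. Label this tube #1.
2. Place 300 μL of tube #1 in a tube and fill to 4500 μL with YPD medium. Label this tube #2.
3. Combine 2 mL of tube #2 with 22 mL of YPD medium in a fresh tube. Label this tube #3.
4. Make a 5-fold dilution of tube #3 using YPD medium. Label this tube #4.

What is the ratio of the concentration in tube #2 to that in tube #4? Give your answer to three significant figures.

60.0

Step 1: 50 μL + 250 μL = 300 μL total → factor 300/50 = 6
Step 2: 300 μL brought to 4500 μL → factor 4500/300 = 15
Step 3: 2 mL + 22 mL = 24 mL total → factor 24/2 = 12
Step 4: 5-fold → factor 5
Dilution factor to tube #2 = 90; to tube #4 = 5400
[tube #2]/[tube #4] = (factor to tube #4)/(factor to tube #2) = 5400/90 = 60.0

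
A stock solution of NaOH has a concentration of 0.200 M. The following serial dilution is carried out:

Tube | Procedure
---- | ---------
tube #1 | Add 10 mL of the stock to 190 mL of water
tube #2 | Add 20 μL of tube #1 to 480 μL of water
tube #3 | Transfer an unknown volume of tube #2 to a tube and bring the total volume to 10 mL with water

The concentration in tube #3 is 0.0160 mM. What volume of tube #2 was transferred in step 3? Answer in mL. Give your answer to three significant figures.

0.400 mL

Step 1: 10 mL + 190 mL = 200 mL total → factor 200/10 = 20
Step 2: 20 μL + 480 μL = 500 μL total → factor 500/20 = 25
Step 3: v brought to 10 mL → factor = 10 mL/v
Product of known-step factors = 500
Overall factor = 0.200 M / (0.0160 mM) = 12500
Step-3 factor = 12500 / 500 = 25
v = 10 mL / 25 = 0.400 mL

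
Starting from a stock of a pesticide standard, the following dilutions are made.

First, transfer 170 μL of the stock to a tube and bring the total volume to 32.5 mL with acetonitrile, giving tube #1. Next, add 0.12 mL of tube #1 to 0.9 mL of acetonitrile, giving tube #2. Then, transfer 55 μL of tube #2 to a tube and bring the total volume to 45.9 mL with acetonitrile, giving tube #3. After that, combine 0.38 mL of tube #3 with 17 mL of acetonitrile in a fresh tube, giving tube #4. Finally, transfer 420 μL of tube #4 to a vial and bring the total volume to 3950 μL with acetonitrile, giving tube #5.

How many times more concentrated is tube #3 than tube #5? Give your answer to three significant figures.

430

Step 1: 170 μL brought to 32.5 mL → factor 32500/170 = 191.18
Step 2: 0.12 mL + 0.9 mL = 1.02 mL total → factor 1.02/0.12 = 8.5
Step 3: 55 μL brought to 45.9 mL → factor 45900/55 = 834.55
Step 4: 0.38 mL + 17 mL = 17.38 mL total → factor 17.38/0.38 = 45.737
Step 5: 420 μL brought to 3950 μL → factor 3950/420 = 9.4048
Dilution factor to tube #3 = 1.3561 × 10^6; to tube #5 = 5.8333 × 10^8
[tube #3]/[tube #5] = (factor to tube #5)/(factor to tube #3) = 5.8333 × 10^8/1.3561 × 10^6 = 430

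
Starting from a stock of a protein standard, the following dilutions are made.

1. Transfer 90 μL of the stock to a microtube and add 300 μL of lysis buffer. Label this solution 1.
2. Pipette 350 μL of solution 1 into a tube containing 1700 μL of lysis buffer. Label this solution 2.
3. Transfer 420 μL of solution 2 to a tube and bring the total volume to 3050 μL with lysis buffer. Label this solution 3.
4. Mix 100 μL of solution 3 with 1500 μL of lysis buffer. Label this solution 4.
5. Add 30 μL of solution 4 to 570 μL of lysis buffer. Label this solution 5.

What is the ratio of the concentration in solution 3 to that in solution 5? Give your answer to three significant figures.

Step 1: 90 μL + 300 μL = 390 μL total → factor 390/90 = 4.3333
Step 2: 350 μL + 1700 μL = 2050 μL total → factor 2050/350 = 5.8571
Step 3: 420 μL brought to 3050 μL → factor 3050/420 = 7.2619
Step 4: 100 μL + 1500 μL = 1600 μL total → factor 1600/100 = 16
Step 5: 30 μL + 570 μL = 600 μL total → factor 600/30 = 20
Dilution factor to solution 3 = 184.31; to solution 5 = 58980
[solution 3]/[solution 5] = (factor to solution 5)/(factor to solution 3) = 58980/184.31 = 320

320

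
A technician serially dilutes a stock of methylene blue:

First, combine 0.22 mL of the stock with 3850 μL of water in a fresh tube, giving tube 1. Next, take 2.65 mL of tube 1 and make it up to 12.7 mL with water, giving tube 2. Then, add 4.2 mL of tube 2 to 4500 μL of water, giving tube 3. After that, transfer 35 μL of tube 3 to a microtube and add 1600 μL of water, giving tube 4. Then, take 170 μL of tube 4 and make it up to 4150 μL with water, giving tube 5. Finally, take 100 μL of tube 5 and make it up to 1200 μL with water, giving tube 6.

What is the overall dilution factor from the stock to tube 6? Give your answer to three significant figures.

Step 1: 0.22 mL + 3850 μL = 4.07 mL total → factor 4.07/0.22 = 18.5
Step 2: 2.65 mL brought to 12.7 mL → factor 12.7/2.65 = 4.7925
Step 3: 4.2 mL + 4500 μL = 8.7 mL total → factor 8.7/4.2 = 2.0714
Step 4: 35 μL + 1600 μL = 1635 μL total → factor 1635/35 = 46.714
Step 5: 170 μL brought to 4150 μL → factor 4150/170 = 24.412
Step 6: 100 μL brought to 1200 μL → factor 1200/100 = 12
Overall dilution factor = 18.5 × 4.7925 × 2.0714 × 46.714 × 24.412 × 12 = 2.5132 × 10^6

2.51 × 10^6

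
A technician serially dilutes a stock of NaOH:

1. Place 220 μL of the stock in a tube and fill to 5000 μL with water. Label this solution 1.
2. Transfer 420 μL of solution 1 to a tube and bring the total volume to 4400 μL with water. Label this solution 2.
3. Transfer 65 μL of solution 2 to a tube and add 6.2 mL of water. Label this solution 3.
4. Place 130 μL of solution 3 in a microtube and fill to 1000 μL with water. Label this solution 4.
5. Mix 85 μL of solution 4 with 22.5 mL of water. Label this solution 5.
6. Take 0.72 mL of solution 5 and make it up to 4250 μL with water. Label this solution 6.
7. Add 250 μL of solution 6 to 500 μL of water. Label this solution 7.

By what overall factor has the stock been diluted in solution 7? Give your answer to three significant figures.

Step 1: 220 μL brought to 5000 μL → factor 5000/220 = 22.727
Step 2: 420 μL brought to 4400 μL → factor 4400/420 = 10.476
Step 3: 65 μL + 6.2 mL = 6265 μL total → factor 6265/65 = 96.385
Step 4: 130 μL brought to 1000 μL → factor 1000/130 = 7.6923
Step 5: 85 μL + 22.5 mL = 22585 μL total → factor 22585/85 = 265.71
Step 6: 0.72 mL brought to 4250 μL → factor 4.25/0.72 = 5.9028
Step 7: 250 μL + 500 μL = 750 μL total → factor 750/250 = 3
Overall dilution factor = 22.727 × 10.476 × 96.385 × 7.6923 × 265.71 × 5.9028 × 3 = 8.306 × 10^8

8.31 × 10^8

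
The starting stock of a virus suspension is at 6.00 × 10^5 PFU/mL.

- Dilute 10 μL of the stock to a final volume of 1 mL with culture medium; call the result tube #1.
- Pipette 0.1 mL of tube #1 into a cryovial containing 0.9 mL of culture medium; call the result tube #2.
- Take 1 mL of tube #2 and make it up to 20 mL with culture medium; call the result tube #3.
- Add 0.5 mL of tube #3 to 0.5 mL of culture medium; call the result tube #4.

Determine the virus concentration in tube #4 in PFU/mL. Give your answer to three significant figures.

Step 1: 10 μL brought to 1 mL → factor 1000/10 = 100
Step 2: 0.1 mL + 0.9 mL = 1 mL total → factor 1/0.1 = 10
Step 3: 1 mL brought to 20 mL → factor 20/1 = 20
Step 4: 0.5 mL + 0.5 mL = 1 mL total → factor 1/0.5 = 2
Overall dilution factor = 100 × 10 × 20 × 2 = 40000
Final = 6.00 × 10^5 PFU/mL / 40000 = 15.0 PFU/mL

15.0 PFU/mL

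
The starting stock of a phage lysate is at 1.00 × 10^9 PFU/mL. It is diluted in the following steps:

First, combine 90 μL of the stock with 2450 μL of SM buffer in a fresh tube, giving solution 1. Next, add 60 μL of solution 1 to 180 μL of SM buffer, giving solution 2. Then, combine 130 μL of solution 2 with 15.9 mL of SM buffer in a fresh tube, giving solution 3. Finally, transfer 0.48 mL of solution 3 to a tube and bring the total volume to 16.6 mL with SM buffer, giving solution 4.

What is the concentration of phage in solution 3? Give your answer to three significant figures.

Step 1: 90 μL + 2450 μL = 2540 μL total → factor 2540/90 = 28.222
Step 2: 60 μL + 180 μL = 240 μL total → factor 240/60 = 4
Step 3: 130 μL + 15.9 mL = 16030 μL total → factor 16030/130 = 123.31
Dilution factor through solution 3 = 28.222 × 4 × 123.31 = 13920
[solution 3] = 1.00 × 10^9 PFU/mL / 13920 = 7.18 × 10^4 PFU/mL

7.18 × 10^4 PFU/mL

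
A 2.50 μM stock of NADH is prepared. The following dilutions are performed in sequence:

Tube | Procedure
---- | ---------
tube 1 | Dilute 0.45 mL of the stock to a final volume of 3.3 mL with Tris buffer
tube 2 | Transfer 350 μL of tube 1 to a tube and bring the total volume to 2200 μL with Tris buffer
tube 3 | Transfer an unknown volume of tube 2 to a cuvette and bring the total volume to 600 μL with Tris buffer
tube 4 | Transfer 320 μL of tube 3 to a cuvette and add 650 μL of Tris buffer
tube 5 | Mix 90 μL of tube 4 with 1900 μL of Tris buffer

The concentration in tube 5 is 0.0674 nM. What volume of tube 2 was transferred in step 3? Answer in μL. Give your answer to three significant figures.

Step 1: 0.45 mL brought to 3.3 mL → factor 3.3/0.45 = 7.3333
Step 2: 350 μL brought to 2200 μL → factor 2200/350 = 6.2857
Step 3: v brought to 600 μL → factor = 600 μL/v
Step 4: 320 μL + 650 μL = 970 μL total → factor 970/320 = 3.0312
Step 5: 90 μL + 1900 μL = 1990 μL total → factor 1990/90 = 22.111
Product of known-step factors = 3089.5
Overall factor = 2.50 μM / (0.0674 nM) = 37092
Step-3 factor = 37092 / 3089.5 = 12.006
v = 600 μL / 12.006 = 50.0 μL

50.0 μL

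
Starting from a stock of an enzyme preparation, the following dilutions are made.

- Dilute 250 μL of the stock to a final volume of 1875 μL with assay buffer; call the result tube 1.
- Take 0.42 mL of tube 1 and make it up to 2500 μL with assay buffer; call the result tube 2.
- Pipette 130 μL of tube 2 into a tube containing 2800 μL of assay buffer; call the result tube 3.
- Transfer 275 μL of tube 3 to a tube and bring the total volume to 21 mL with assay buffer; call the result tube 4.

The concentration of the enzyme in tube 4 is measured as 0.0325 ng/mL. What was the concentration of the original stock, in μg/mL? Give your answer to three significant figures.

2.50 μg/mL

Step 1: 250 μL brought to 1875 μL → factor 1875/250 = 7.5
Step 2: 0.42 mL brought to 2500 μL → factor 2.5/0.42 = 5.9524
Step 3: 130 μL + 2800 μL = 2930 μL total → factor 2930/130 = 22.538
Step 4: 275 μL brought to 21 mL → factor 21000/275 = 76.364
Overall dilution factor = 7.5 × 5.9524 × 22.538 × 76.364 = 76836
Stock = 0.0325 ng/mL × 76836 = 2497 ng/mL = 2.50 μg/mL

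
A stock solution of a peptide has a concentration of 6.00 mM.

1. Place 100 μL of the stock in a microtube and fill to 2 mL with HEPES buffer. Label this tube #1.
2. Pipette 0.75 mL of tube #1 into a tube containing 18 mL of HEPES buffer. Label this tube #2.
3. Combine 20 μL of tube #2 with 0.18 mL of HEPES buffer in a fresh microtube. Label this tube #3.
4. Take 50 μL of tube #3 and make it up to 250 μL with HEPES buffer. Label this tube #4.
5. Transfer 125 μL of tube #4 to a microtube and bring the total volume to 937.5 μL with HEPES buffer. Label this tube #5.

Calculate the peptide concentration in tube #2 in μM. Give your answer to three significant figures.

Step 1: 100 μL brought to 2 mL → factor 2000/100 = 20
Step 2: 0.75 mL + 18 mL = 18.75 mL total → factor 18.75/0.75 = 25
Dilution factor through tube #2 = 20 × 25 = 500
[tube #2] = 6.00 mM / 500 = 0.01200 mM = 12.0 μM

12.0 μM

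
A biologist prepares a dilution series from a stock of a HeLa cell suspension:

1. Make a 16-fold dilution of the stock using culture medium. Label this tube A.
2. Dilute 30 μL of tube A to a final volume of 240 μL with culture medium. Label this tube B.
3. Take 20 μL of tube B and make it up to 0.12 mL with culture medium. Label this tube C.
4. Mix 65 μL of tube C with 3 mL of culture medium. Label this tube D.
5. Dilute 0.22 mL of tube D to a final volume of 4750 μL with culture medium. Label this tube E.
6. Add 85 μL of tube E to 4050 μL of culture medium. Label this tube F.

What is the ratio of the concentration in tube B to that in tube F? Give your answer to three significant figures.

2.97 × 10^5

Step 1: 16-fold → factor 16
Step 2: 30 μL brought to 240 μL → factor 240/30 = 8
Step 3: 20 μL brought to 0.12 mL → factor 120/20 = 6
Step 4: 65 μL + 3 mL = 3065 μL total → factor 3065/65 = 47.154
Step 5: 0.22 mL brought to 4750 μL → factor 4.75/0.22 = 21.591
Step 6: 85 μL + 4050 μL = 4135 μL total → factor 4135/85 = 48.647
Dilution factor to tube B = 128; to tube F = 3.8037 × 10^7
[tube B]/[tube F] = (factor to tube F)/(factor to tube B) = 3.8037 × 10^7/128 = 2.97 × 10^5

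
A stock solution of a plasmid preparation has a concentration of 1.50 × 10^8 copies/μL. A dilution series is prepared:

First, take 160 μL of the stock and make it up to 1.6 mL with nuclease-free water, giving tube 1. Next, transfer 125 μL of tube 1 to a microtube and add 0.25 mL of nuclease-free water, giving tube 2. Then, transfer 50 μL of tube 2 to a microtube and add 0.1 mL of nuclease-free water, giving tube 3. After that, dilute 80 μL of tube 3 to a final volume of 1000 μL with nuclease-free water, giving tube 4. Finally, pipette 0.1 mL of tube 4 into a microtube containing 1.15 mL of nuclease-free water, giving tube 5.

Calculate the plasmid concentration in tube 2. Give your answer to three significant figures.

Step 1: 160 μL brought to 1.6 mL → factor 1600/160 = 10
Step 2: 125 μL + 0.25 mL = 375 μL total → factor 375/125 = 3
Dilution factor through tube 2 = 10 × 3 = 30
[tube 2] = 1.50 × 10^8 copies/μL / 30 = 5.00 × 10^6 copies/μL

5.00 × 10^6 copies/μL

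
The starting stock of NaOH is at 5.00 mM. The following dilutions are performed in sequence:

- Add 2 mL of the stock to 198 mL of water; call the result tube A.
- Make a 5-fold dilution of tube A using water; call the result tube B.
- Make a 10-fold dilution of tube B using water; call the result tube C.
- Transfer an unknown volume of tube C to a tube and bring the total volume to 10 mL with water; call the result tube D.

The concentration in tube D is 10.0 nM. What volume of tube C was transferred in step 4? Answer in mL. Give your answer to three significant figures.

Step 1: 2 mL + 198 mL = 200 mL total → factor 200/2 = 100
Step 2: 5-fold → factor 5
Step 3: 10-fold → factor 10
Step 4: v brought to 10 mL → factor = 10 mL/v
Product of known-step factors = 5000
Overall factor = 5.00 mM / (10.0 nM) = 5 × 10^5
Step-4 factor = 5 × 10^5 / 5000 = 100
v = 10 mL / 100 = 0.100 mL

0.100 mL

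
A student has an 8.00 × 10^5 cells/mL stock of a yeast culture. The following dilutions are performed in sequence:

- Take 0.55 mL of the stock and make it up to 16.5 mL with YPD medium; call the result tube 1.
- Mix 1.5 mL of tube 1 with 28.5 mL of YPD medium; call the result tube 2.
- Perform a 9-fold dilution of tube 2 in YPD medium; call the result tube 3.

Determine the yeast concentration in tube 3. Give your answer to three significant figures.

Step 1: 0.55 mL brought to 16.5 mL → factor 16.5/0.55 = 30
Step 2: 1.5 mL + 28.5 mL = 30 mL total → factor 30/1.5 = 20
Step 3: 9-fold → factor 9
Overall dilution factor = 30 × 20 × 9 = 5400
Final = 8.00 × 10^5 cells/mL / 5400 = 148 cells/mL

148 cells/mL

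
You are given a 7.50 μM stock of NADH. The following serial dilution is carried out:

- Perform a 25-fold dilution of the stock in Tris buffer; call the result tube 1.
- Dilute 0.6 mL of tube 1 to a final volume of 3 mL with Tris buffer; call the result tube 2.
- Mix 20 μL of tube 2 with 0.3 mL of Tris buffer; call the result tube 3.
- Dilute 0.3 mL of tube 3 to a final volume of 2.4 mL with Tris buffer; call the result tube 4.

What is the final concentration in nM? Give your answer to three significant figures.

0.469 nM

Step 1: 25-fold → factor 25
Step 2: 0.6 mL brought to 3 mL → factor 3/0.6 = 5
Step 3: 20 μL + 0.3 mL = 320 μL total → factor 320/20 = 16
Step 4: 0.3 mL brought to 2.4 mL → factor 2.4/0.3 = 8
Overall dilution factor = 25 × 5 × 16 × 8 = 16000
Final = 7.50 μM / 16000 = 0.0004687 μM = 0.469 nM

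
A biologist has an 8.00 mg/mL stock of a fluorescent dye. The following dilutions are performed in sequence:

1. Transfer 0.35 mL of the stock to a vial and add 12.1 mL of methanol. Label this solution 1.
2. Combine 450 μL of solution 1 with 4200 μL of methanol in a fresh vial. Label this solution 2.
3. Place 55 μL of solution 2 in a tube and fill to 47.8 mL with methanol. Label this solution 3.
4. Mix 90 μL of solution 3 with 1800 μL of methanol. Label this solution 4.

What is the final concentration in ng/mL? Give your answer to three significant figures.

1.19 ng/mL

Step 1: 0.35 mL + 12.1 mL = 12.45 mL total → factor 12.45/0.35 = 35.571
Step 2: 450 μL + 4200 μL = 4650 μL total → factor 4650/450 = 10.333
Step 3: 55 μL brought to 47.8 mL → factor 47800/55 = 869.09
Step 4: 90 μL + 1800 μL = 1890 μL total → factor 1890/90 = 21
Overall dilution factor = 35.571 × 10.333 × 869.09 × 21 = 6.7085 × 10^6
Final = 8.00 mg/mL / 6.7085 × 10^6 = 1.193 × 10^-6 mg/mL = 1.19 ng/mL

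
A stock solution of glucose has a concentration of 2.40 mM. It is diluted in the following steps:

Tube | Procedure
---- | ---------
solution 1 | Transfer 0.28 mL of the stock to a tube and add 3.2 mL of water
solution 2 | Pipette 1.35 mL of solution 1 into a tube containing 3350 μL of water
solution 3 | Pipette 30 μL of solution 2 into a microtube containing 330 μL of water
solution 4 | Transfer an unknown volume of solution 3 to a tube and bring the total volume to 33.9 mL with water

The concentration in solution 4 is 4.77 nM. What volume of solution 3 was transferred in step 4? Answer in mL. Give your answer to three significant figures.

Step 1: 0.28 mL + 3.2 mL = 3.48 mL total → factor 3.48/0.28 = 12.429
Step 2: 1.35 mL + 3350 μL = 4.7 mL total → factor 4.7/1.35 = 3.4815
Step 3: 30 μL + 330 μL = 360 μL total → factor 360/30 = 12
Step 4: v brought to 33.9 mL → factor = 33.9 mL/v
Product of known-step factors = 519.24
Overall factor = 2.40 mM / (4.77 nM) = 5.0314 × 10^5
Step-4 factor = 5.0314 × 10^5 / 519.24 = 969.01
v = 33.9 mL / 969.01 = 0.0350 mL

0.0350 mL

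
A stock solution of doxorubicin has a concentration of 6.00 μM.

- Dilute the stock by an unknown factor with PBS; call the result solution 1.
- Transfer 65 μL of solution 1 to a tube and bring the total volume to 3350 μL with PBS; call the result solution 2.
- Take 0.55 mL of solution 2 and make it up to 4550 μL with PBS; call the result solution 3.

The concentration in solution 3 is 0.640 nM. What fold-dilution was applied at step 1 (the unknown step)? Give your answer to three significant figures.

22.0-fold

Step 1: unknown factor x
Step 2: 65 μL brought to 3350 μL → factor 3350/65 = 51.538
Step 3: 0.55 mL brought to 4550 μL → factor 4.55/0.55 = 8.2727
Product of known-step factors = 426.36
Overall factor = 6.00 μM / (0.640 nM) = 9375
x = 9375 / 426.36 = 22.0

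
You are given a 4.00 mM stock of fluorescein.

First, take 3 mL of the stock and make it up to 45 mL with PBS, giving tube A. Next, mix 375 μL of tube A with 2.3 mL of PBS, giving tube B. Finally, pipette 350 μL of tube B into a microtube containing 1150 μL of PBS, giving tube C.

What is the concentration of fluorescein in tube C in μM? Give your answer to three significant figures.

8.72 μM

Step 1: 3 mL brought to 45 mL → factor 45/3 = 15
Step 2: 375 μL + 2.3 mL = 2675 μL total → factor 2675/375 = 7.1333
Step 3: 350 μL + 1150 μL = 1500 μL total → factor 1500/350 = 4.2857
Overall dilution factor = 15 × 7.1333 × 4.2857 = 458.57
Final = 4.00 mM / 458.57 = 0.008723 mM = 8.72 μM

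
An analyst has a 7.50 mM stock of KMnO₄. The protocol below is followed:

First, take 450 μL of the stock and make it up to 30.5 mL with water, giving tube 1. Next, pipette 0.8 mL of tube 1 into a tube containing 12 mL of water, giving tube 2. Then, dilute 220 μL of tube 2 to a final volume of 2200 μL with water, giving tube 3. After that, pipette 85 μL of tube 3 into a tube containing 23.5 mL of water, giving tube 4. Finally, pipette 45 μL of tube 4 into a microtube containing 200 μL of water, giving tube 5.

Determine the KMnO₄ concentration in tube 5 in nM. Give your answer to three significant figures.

0.458 nM

Step 1: 450 μL brought to 30.5 mL → factor 30500/450 = 67.778
Step 2: 0.8 mL + 12 mL = 12.8 mL total → factor 12.8/0.8 = 16
Step 3: 220 μL brought to 2200 μL → factor 2200/220 = 10
Step 4: 85 μL + 23.5 mL = 23585 μL total → factor 23585/85 = 277.47
Step 5: 45 μL + 200 μL = 245 μL total → factor 245/45 = 5.4444
Overall dilution factor = 67.778 × 16 × 10 × 277.47 × 5.4444 = 1.6382 × 10^7
Final = 7.50 mM / 1.6382 × 10^7 = 4.578 × 10^-7 mM = 0.458 nM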